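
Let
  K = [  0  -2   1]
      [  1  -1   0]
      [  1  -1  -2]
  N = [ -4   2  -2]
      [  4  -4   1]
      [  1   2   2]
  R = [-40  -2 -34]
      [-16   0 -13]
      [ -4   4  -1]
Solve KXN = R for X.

X = [[1, 1, 1], [-1, 2, 5], [1, 0, -2]]

X = K⁻¹RN⁻¹ (apply K⁻¹ on the left and N⁻¹ on the right).
K has determinant -4; K⁻¹ = [[-1/2, 5/4, -1/4], [-1/2, 1/4, -1/4], [0, 1/2, -1/2]].
N has determinant 2; N⁻¹ = [[-5, -4, -3], [-7/2, -3, -2], [6, 5, 4]].
K⁻¹R = [[1, 0, 1], [17, 0, 14], [-6, -2, -6]].
X = (K⁻¹R)N⁻¹ = [[1, 1, 1], [-1, 2, 5], [1, 0, -2]].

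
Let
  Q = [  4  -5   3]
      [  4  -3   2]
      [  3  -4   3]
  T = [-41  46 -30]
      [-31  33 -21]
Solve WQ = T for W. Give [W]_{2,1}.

Q is on the right of W, so right-multiply by Q⁻¹: W = TQ⁻¹.
Q has determinant 5; Q⁻¹ = [[-1/5, 3/5, -1/5], [-6/5, 3/5, 4/5], [-7/5, 1/5, 8/5]].
W = TQ⁻¹ = [[-41, 46, -30], [-31, 33, -21]] · [[-1/5, 3/5, -1/5], [-6/5, 3/5, 4/5], [-7/5, 1/5, 8/5]] = [[-5, -3, -3], [-4, -3, -1]].

-4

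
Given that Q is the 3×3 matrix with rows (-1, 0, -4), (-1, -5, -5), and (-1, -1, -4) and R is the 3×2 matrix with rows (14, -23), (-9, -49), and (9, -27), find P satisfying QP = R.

Q is on the left of P, so left-multiply by Q⁻¹: P = Q⁻¹R.
det Q = 1, so Q⁻¹ = [[15, 4, -20], [1, 0, -1], [-4, -1, 5]].
P = Q⁻¹R = [[15, 4, -20], [1, 0, -1], [-4, -1, 5]] · [[14, -23], [-9, -49], [9, -27]] = [[-6, -1], [5, 4], [-2, 6]].

P = [[-6, -1], [5, 4], [-2, 6]]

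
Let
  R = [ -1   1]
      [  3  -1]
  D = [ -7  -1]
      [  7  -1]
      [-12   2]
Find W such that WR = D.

W = [[-5, -4], [2, 3], [-3, -5]]

Right-multiplying both sides by R⁻¹ gives W = DR⁻¹.
det R = -2, so R⁻¹ = [[1/2, 1/2], [3/2, 1/2]].
W = DR⁻¹ = [[-7, -1], [7, -1], [-12, 2]] · [[1/2, 1/2], [3/2, 1/2]] = [[-5, -4], [2, 3], [-3, -5]].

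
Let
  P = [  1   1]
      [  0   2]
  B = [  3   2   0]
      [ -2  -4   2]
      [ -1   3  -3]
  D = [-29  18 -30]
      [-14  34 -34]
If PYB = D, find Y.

Y = [[-5, 1, 5], [-4, -4, 3]]

Y = P⁻¹DB⁻¹ (apply P⁻¹ on the left and B⁻¹ on the right).
det P = 2; the adjugate gives P⁻¹ = [[1, -1/2], [0, 1/2]].
det B = 2; the adjugate gives B⁻¹ = [[3, 3, 2], [-4, -9/2, -3], [-5, -11/2, -4]].
P⁻¹D = [[-22, 1, -13], [-7, 17, -17]].
Y = (P⁻¹D)B⁻¹ = [[-5, 1, 5], [-4, -4, 3]].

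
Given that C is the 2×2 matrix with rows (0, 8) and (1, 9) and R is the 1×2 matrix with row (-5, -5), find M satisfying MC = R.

Since C sits to the right of M, M = RC⁻¹.
C has determinant -8; C⁻¹ = [[-9/8, 1], [1/8, 0]].
M = RC⁻¹ = [[-5, -5]] · [[-9/8, 1], [1/8, 0]] = [[5, -5]].

M = [[5, -5]]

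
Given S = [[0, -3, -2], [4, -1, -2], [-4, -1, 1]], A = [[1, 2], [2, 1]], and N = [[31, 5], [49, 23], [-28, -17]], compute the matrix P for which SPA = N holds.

Isolating P: multiply by S⁻¹ from the left and A⁻¹ from the right, so P = S⁻¹NA⁻¹.
det S = 4, so S⁻¹ = [[-3/4, 5/4, 1], [1, -2, -2], [-2, 3, 3]].
det A = -3; the adjugate gives A⁻¹ = [[-1/3, 2/3], [2/3, -1/3]].
S⁻¹N = [[10, 8], [-11, -7], [1, 8]].
P = (S⁻¹N)A⁻¹ = [[2, 4], [-1, -5], [5, -2]].

P = [[2, 4], [-1, -5], [5, -2]]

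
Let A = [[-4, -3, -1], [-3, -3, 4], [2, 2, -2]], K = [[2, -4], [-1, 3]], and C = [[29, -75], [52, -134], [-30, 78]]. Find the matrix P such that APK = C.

Isolating P: multiply by A⁻¹ from the left and K⁻¹ from the right, so P = A⁻¹CK⁻¹.
det A = 2; the adjugate gives A⁻¹ = [[-1, -4, -15/2], [1, 5, 19/2], [0, 1, 3/2]].
det K = 2, so K⁻¹ = [[3/2, 2], [1/2, 1]].
A⁻¹C = [[-12, 26], [4, -4], [7, -17]].
P = (A⁻¹C)K⁻¹ = [[-5, 2], [4, 4], [2, -3]].

P = [[-5, 2], [4, 4], [2, -3]]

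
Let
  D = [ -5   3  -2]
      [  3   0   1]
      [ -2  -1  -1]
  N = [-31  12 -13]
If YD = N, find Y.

Y = [[5, 0, 3]]

Since D sits to the right of Y, Y = ND⁻¹.
det D = 4, so D⁻¹ = [[1/4, 5/4, 3/4], [1/4, 1/4, -1/4], [-3/4, -11/4, -9/4]].
Y = ND⁻¹ = [[-31, 12, -13]] · [[1/4, 5/4, 3/4], [1/4, 1/4, -1/4], [-3/4, -11/4, -9/4]] = [[5, 0, 3]].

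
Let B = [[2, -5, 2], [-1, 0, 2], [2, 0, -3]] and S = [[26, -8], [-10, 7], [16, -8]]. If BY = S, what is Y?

Since B multiplies Y on the left, Y = B⁻¹S.
det B = -5; the adjugate gives B⁻¹ = [[0, 3, 2], [-1/5, 2, 6/5], [0, 2, 1]].
Y = B⁻¹S = [[0, 3, 2], [-1/5, 2, 6/5], [0, 2, 1]] · [[26, -8], [-10, 7], [16, -8]] = [[2, 5], [-6, 6], [-4, 6]].

Y = [[2, 5], [-6, 6], [-4, 6]]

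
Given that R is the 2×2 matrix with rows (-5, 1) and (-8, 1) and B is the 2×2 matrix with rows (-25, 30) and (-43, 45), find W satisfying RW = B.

W = [[6, -5], [5, 5]]

R is on the left of W, so left-multiply by R⁻¹: W = R⁻¹B.
R has determinant 3; R⁻¹ = [[1/3, -1/3], [8/3, -5/3]].
W = R⁻¹B = [[1/3, -1/3], [8/3, -5/3]] · [[-25, 30], [-43, 45]] = [[6, -5], [5, 5]].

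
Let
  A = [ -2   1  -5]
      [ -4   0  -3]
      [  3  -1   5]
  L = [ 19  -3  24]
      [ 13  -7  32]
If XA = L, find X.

X = [[-2, -3, 1], [-4, 1, 3]]

A is on the right of X, so right-multiply by A⁻¹: X = LA⁻¹.
det A = -3, so A⁻¹ = [[1, 0, 1], [-11/3, -5/3, -14/3], [-4/3, -1/3, -4/3]].
X = LA⁻¹ = [[19, -3, 24], [13, -7, 32]] · [[1, 0, 1], [-11/3, -5/3, -14/3], [-4/3, -1/3, -4/3]] = [[-2, -3, 1], [-4, 1, 3]].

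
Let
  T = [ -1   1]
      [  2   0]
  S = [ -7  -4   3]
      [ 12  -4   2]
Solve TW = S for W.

W = [[6, -2, 1], [-1, -6, 4]]

Since T multiplies W on the left, W = T⁻¹S.
det T = -2, so T⁻¹ = [[0, 1/2], [1, 1/2]].
W = T⁻¹S = [[0, 1/2], [1, 1/2]] · [[-7, -4, 3], [12, -4, 2]] = [[6, -2, 1], [-1, -6, 4]].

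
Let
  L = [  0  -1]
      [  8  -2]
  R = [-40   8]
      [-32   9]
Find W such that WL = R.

L is on the right of W, so right-multiply by L⁻¹: W = RL⁻¹.
det L = 8; the adjugate gives L⁻¹ = [[-1/4, 1/8], [-1, 0]].
W = RL⁻¹ = [[-40, 8], [-32, 9]] · [[-1/4, 1/8], [-1, 0]] = [[2, -5], [-1, -4]].

W = [[2, -5], [-1, -4]]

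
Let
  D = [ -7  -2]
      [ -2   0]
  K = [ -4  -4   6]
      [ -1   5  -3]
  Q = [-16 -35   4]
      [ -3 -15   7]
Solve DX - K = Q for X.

X = [[2, 5, -2], [3, 2, 2]]

DX = Q + K = [[-20, -39, 10], [-4, -10, 4]].
Left-multiplying both sides by D⁻¹ gives X = D⁻¹(Q + K).
det D = -4; the adjugate gives D⁻¹ = [[0, -1/2], [-1/2, 7/4]].
X = D⁻¹(Q + K) = [[2, 5, -2], [3, 2, 2]].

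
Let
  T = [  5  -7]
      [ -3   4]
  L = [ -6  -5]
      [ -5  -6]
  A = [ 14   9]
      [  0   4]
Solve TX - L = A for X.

TX = A + L = [[8, 4], [-5, -2]].
T is on the left of X, so left-multiply by T⁻¹: X = T⁻¹(A + L).
det T = -1; the adjugate gives T⁻¹ = [[-4, -7], [-3, -5]].
X = T⁻¹(A + L) = [[3, -2], [1, -2]].

X = [[3, -2], [1, -2]]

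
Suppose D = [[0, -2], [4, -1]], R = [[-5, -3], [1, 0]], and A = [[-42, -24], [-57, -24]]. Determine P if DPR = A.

Left-multiply by D⁻¹ and right-multiply by R⁻¹: P = D⁻¹AR⁻¹.
D has determinant 8; D⁻¹ = [[-1/8, 1/4], [-1/2, 0]].
R has determinant 3; R⁻¹ = [[0, 1], [-1/3, -5/3]].
D⁻¹A = [[-9, -3], [21, 12]].
P = (D⁻¹A)R⁻¹ = [[1, -4], [-4, 1]].

P = [[1, -4], [-4, 1]]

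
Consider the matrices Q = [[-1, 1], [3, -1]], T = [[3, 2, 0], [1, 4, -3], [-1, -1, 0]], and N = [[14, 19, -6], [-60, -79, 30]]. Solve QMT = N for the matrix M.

M = [[-5, -4, 4], [-4, -2, -5]]

Isolating M: multiply by Q⁻¹ from the left and T⁻¹ from the right, so M = Q⁻¹NT⁻¹.
det Q = -2; the adjugate gives Q⁻¹ = [[1/2, 1/2], [3/2, 1/2]].
T has determinant -3; T⁻¹ = [[1, 0, 2], [-1, 0, -3], [-1, -1/3, -10/3]].
Q⁻¹N = [[-23, -30, 12], [-9, -11, 6]].
M = (Q⁻¹N)T⁻¹ = [[-5, -4, 4], [-4, -2, -5]].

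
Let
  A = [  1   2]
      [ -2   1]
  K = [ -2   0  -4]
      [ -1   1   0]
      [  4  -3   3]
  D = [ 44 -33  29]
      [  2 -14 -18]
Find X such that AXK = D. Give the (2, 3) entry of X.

4

Left-multiply by A⁻¹ and right-multiply by K⁻¹: X = A⁻¹DK⁻¹.
det A = 5, so A⁻¹ = [[1/5, -2/5], [2/5, 1/5]].
det K = -2, so K⁻¹ = [[-3/2, -6, -2], [-3/2, -5, -2], [1/2, 3, 1]].
A⁻¹D = [[8, -1, 13], [18, -16, 8]].
X = (A⁻¹D)K⁻¹ = [[-4, -4, -1], [1, -4, 4]].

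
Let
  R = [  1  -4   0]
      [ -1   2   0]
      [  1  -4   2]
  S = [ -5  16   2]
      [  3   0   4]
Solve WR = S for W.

Since R sits to the right of W, W = SR⁻¹.
det R = -4, so R⁻¹ = [[-1, -2, 0], [-1/2, -1/2, 0], [-1/2, 0, 1/2]].
W = SR⁻¹ = [[-5, 16, 2], [3, 0, 4]] · [[-1, -2, 0], [-1/2, -1/2, 0], [-1/2, 0, 1/2]] = [[-4, 2, 1], [-5, -6, 2]].

W = [[-4, 2, 1], [-5, -6, 2]]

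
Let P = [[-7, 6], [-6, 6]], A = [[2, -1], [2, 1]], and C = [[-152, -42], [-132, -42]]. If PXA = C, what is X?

X = [[5, 5], [3, -4]]

Isolating X: multiply by P⁻¹ from the left and A⁻¹ from the right, so X = P⁻¹CA⁻¹.
det P = -6; the adjugate gives P⁻¹ = [[-1, 1], [-1, 7/6]].
det A = 4, so A⁻¹ = [[1/4, 1/4], [-1/2, 1/2]].
P⁻¹C = [[20, 0], [-2, -7]].
X = (P⁻¹C)A⁻¹ = [[5, 5], [3, -4]].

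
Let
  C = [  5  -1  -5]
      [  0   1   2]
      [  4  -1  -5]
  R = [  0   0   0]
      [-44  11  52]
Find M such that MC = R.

Since C sits to the right of M, M = RC⁻¹.
det C = -3; the adjugate gives C⁻¹ = [[1, 0, -1], [-8/3, 5/3, 10/3], [4/3, -1/3, -5/3]].
M = RC⁻¹ = [[0, 0, 0], [-44, 11, 52]] · [[1, 0, -1], [-8/3, 5/3, 10/3], [4/3, -1/3, -5/3]] = [[0, 0, 0], [-4, 1, -6]].

M = [[0, 0, 0], [-4, 1, -6]]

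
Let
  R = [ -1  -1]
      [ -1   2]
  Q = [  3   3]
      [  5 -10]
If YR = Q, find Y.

Y = [[-3, 0], [0, -5]]

Since R sits to the right of Y, Y = QR⁻¹.
det R = -3, so R⁻¹ = [[-2/3, -1/3], [-1/3, 1/3]].
Y = QR⁻¹ = [[3, 3], [5, -10]] · [[-2/3, -1/3], [-1/3, 1/3]] = [[-3, 0], [0, -5]].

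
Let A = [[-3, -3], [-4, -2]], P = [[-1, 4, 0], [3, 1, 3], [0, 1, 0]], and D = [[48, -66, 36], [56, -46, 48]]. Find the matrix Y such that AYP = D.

Y = A⁻¹DP⁻¹ (apply A⁻¹ on the left and P⁻¹ on the right).
det A = -6, so A⁻¹ = [[1/3, -1/2], [-2/3, 1/2]].
P has determinant 3; P⁻¹ = [[-1, 0, 4], [0, 0, 1], [1, 1/3, -13/3]].
A⁻¹D = [[-12, 1, -12], [-4, 21, 0]].
Y = (A⁻¹D)P⁻¹ = [[0, -4, 5], [4, 0, 5]].

Y = [[0, -4, 5], [4, 0, 5]]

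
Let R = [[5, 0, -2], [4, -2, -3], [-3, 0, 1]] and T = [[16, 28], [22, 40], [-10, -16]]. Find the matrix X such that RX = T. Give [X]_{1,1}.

Left-multiplying both sides by R⁻¹ gives X = R⁻¹T.
det R = 2, so R⁻¹ = [[-1, 0, -2], [5/2, -1/2, 7/2], [-3, 0, -5]].
X = R⁻¹T = [[-1, 0, -2], [5/2, -1/2, 7/2], [-3, 0, -5]] · [[16, 28], [22, 40], [-10, -16]] = [[4, 4], [-6, -6], [2, -4]].

4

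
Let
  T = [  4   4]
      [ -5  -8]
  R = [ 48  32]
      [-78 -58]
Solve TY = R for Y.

Y = [[6, 2], [6, 6]]

Left-multiplying both sides by T⁻¹ gives Y = T⁻¹R.
det T = -12, so T⁻¹ = [[2/3, 1/3], [-5/12, -1/3]].
Y = T⁻¹R = [[2/3, 1/3], [-5/12, -1/3]] · [[48, 32], [-78, -58]] = [[6, 2], [6, 6]].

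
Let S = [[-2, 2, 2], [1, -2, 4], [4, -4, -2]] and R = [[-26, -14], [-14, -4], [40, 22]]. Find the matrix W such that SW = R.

W = [[4, 0], [-3, -4], [-6, -3]]

Since S multiplies W on the left, W = S⁻¹R.
det S = 4; the adjugate gives S⁻¹ = [[5, -1, 3], [9/2, -1, 5/2], [1, 0, 1/2]].
W = S⁻¹R = [[5, -1, 3], [9/2, -1, 5/2], [1, 0, 1/2]] · [[-26, -14], [-14, -4], [40, 22]] = [[4, 0], [-3, -4], [-6, -3]].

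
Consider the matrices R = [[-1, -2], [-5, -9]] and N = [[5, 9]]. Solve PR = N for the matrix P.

P = [[0, -1]]

Since R sits to the right of P, P = NR⁻¹.
R has determinant -1; R⁻¹ = [[9, -2], [-5, 1]].
P = NR⁻¹ = [[5, 9]] · [[9, -2], [-5, 1]] = [[0, -1]].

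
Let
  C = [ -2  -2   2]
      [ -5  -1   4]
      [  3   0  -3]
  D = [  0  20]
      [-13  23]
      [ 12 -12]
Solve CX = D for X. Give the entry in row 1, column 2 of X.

Left-multiplying both sides by C⁻¹ gives X = C⁻¹D.
C has determinant 6; C⁻¹ = [[1/2, -1, -1], [-1/2, 0, -1/3], [1/2, -1, -4/3]].
X = C⁻¹D = [[1/2, -1, -1], [-1/2, 0, -1/3], [1/2, -1, -4/3]] · [[0, 20], [-13, 23], [12, -12]] = [[1, -1], [-4, -6], [-3, 3]].

-1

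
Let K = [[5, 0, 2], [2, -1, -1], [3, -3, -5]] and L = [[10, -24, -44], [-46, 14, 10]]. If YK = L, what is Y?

K is on the right of Y, so right-multiply by K⁻¹: Y = LK⁻¹.
K has determinant 4; K⁻¹ = [[1/2, -3/2, 1/2], [7/4, -31/4, 9/4], [-3/4, 15/4, -5/4]].
Y = LK⁻¹ = [[10, -24, -44], [-46, 14, 10]] · [[1/2, -3/2, 1/2], [7/4, -31/4, 9/4], [-3/4, 15/4, -5/4]] = [[-4, 6, 6], [-6, -2, -4]].

Y = [[-4, 6, 6], [-6, -2, -4]]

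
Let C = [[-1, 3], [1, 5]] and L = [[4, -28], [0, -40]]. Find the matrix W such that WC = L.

W = [[-6, -2], [-5, -5]]

Right-multiplying both sides by C⁻¹ gives W = LC⁻¹.
det C = -8, so C⁻¹ = [[-5/8, 3/8], [1/8, 1/8]].
W = LC⁻¹ = [[4, -28], [0, -40]] · [[-5/8, 3/8], [1/8, 1/8]] = [[-6, -2], [-5, -5]].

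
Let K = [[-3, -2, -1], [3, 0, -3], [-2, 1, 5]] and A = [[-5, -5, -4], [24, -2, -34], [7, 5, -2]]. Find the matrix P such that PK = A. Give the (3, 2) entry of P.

K is on the right of P, so right-multiply by K⁻¹: P = AK⁻¹.
K has determinant 6; K⁻¹ = [[1/2, 3/2, 1], [-3/2, -17/6, -2], [1/2, 7/6, 1]].
P = AK⁻¹ = [[-5, -5, -4], [24, -2, -34], [7, 5, -2]] · [[1/2, 3/2, 1], [-3/2, -17/6, -2], [1/2, 7/6, 1]] = [[3, 2, 1], [-2, 2, -6], [-5, -6, -5]].

-6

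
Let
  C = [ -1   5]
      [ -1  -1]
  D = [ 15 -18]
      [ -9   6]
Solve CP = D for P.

Left-multiplying both sides by C⁻¹ gives P = C⁻¹D.
det C = 6; the adjugate gives C⁻¹ = [[-1/6, -5/6], [1/6, -1/6]].
P = C⁻¹D = [[-1/6, -5/6], [1/6, -1/6]] · [[15, -18], [-9, 6]] = [[5, -2], [4, -4]].

P = [[5, -2], [4, -4]]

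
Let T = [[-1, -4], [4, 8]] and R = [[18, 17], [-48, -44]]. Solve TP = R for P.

Left-multiplying both sides by T⁻¹ gives P = T⁻¹R.
det T = 8; the adjugate gives T⁻¹ = [[1, 1/2], [-1/2, -1/8]].
P = T⁻¹R = [[1, 1/2], [-1/2, -1/8]] · [[18, 17], [-48, -44]] = [[-6, -5], [-3, -3]].

P = [[-6, -5], [-3, -3]]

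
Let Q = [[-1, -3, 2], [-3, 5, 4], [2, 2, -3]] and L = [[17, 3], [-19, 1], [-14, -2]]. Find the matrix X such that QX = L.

X = [[-2, 5], [-5, 0], [0, 4]]

Q is on the left of X, so left-multiply by Q⁻¹: X = Q⁻¹L.
det Q = -6, so Q⁻¹ = [[23/6, 5/6, 11/3], [1/6, 1/6, 1/3], [8/3, 2/3, 7/3]].
X = Q⁻¹L = [[23/6, 5/6, 11/3], [1/6, 1/6, 1/3], [8/3, 2/3, 7/3]] · [[17, 3], [-19, 1], [-14, -2]] = [[-2, 5], [-5, 0], [0, 4]].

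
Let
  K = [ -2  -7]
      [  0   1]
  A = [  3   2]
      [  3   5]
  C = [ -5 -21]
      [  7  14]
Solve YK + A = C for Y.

Y = [[4, 5], [-2, -5]]

YK = C − A = [[-8, -23], [4, 9]].
Since K sits to the right of Y, Y = (C − A)K⁻¹.
det K = -2, so K⁻¹ = [[-1/2, -7/2], [0, 1]].
Y = (C − A)K⁻¹ = [[4, 5], [-2, -5]].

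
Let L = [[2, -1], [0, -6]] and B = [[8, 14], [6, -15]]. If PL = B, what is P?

P = [[4, -3], [3, 2]]

Right-multiplying both sides by L⁻¹ gives P = BL⁻¹.
det L = -12; the adjugate gives L⁻¹ = [[1/2, -1/12], [0, -1/6]].
P = BL⁻¹ = [[8, 14], [6, -15]] · [[1/2, -1/12], [0, -1/6]] = [[4, -3], [3, 2]].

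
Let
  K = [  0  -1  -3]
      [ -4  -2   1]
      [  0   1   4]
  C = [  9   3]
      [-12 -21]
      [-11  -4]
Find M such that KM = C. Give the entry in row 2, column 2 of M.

Left-multiplying both sides by K⁻¹ gives M = K⁻¹C.
K has determinant -4; K⁻¹ = [[9/4, -1/4, 7/4], [-4, 0, -3], [1, 0, 1]].
M = K⁻¹C = [[9/4, -1/4, 7/4], [-4, 0, -3], [1, 0, 1]] · [[9, 3], [-12, -21], [-11, -4]] = [[4, 5], [-3, 0], [-2, -1]].

0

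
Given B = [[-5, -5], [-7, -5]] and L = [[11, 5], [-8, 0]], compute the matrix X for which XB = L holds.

B is on the right of X, so right-multiply by B⁻¹: X = LB⁻¹.
B has determinant -10; B⁻¹ = [[1/2, -1/2], [-7/10, 1/2]].
X = LB⁻¹ = [[11, 5], [-8, 0]] · [[1/2, -1/2], [-7/10, 1/2]] = [[2, -3], [-4, 4]].

X = [[2, -3], [-4, 4]]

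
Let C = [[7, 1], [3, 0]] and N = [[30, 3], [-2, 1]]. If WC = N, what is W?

W = [[3, 3], [1, -3]]

Since C sits to the right of W, W = NC⁻¹.
C has determinant -3; C⁻¹ = [[0, 1/3], [1, -7/3]].
W = NC⁻¹ = [[30, 3], [-2, 1]] · [[0, 1/3], [1, -7/3]] = [[3, 3], [1, -3]].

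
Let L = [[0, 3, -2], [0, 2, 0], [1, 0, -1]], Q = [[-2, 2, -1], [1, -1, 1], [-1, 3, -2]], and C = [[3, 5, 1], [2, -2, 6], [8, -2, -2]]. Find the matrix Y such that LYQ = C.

Y = [[-5, -1, 1], [2, 5, 0], [2, 2, -2]]

Left-multiply by L⁻¹ and right-multiply by Q⁻¹: Y = L⁻¹CQ⁻¹.
det L = 4; the adjugate gives L⁻¹ = [[-1/2, 3/4, 1], [0, 1/2, 0], [-1/2, 3/4, 0]].
Q has determinant 2; Q⁻¹ = [[-1/2, 1/2, 1/2], [1/2, 3/2, 1/2], [1, 2, 0]].
L⁻¹C = [[8, -6, 2], [1, -1, 3], [0, -4, 4]].
Y = (L⁻¹C)Q⁻¹ = [[-5, -1, 1], [2, 5, 0], [2, 2, -2]].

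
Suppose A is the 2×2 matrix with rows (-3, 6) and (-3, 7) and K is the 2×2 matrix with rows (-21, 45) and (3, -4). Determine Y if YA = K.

Right-multiplying both sides by A⁻¹ gives Y = KA⁻¹.
det A = -3; the adjugate gives A⁻¹ = [[-7/3, 2], [-1, 1]].
Y = KA⁻¹ = [[-21, 45], [3, -4]] · [[-7/3, 2], [-1, 1]] = [[4, 3], [-3, 2]].

Y = [[4, 3], [-3, 2]]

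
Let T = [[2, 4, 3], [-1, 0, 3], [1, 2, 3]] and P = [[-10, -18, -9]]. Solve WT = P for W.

Right-multiplying both sides by T⁻¹ gives W = PT⁻¹.
det T = 6; the adjugate gives T⁻¹ = [[-1, -1, 2], [1, 1/2, -3/2], [-1/3, 0, 2/3]].
W = PT⁻¹ = [[-10, -18, -9]] · [[-1, -1, 2], [1, 1/2, -3/2], [-1/3, 0, 2/3]] = [[-5, 1, 1]].

W = [[-5, 1, 1]]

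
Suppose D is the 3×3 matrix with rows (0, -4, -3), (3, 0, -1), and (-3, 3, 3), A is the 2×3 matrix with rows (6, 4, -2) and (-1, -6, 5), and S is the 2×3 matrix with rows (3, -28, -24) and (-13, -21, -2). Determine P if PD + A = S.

PD = S − A = [[-3, -32, -22], [-12, -15, -7]].
D is on the right of P, so right-multiply by D⁻¹: P = (S − A)D⁻¹.
det D = -3, so D⁻¹ = [[-1, -1, -4/3], [2, 3, 3], [-3, -4, -4]].
P = (S − A)D⁻¹ = [[5, -5, -4], [3, -5, -1]].

P = [[5, -5, -4], [3, -5, -1]]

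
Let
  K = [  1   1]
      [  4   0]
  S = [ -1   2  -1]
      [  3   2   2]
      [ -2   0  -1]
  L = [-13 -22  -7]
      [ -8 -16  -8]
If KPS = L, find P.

Isolating P: multiply by K⁻¹ from the left and S⁻¹ from the right, so P = K⁻¹LS⁻¹.
det K = -4, so K⁻¹ = [[0, 1/4], [1, -1/4]].
S has determinant -4; S⁻¹ = [[1/2, -1/2, -3/2], [1/4, 1/4, 1/4], [-1, 1, 2]].
K⁻¹L = [[-2, -4, -2], [-11, -18, -5]].
P = (K⁻¹L)S⁻¹ = [[0, -2, -2], [-5, -4, 2]].

P = [[0, -2, -2], [-5, -4, 2]]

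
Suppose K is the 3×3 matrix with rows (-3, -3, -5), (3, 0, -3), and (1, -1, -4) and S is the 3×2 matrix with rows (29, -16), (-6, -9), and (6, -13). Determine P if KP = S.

Since K multiplies P on the left, P = K⁻¹S.
K has determinant -3; K⁻¹ = [[1, 7/3, -3], [-3, -17/3, 8], [1, 2, -3]].
P = K⁻¹S = [[1, 7/3, -3], [-3, -17/3, 8], [1, 2, -3]] · [[29, -16], [-6, -9], [6, -13]] = [[-3, 2], [-5, -5], [-1, 5]].

P = [[-3, 2], [-5, -5], [-1, 5]]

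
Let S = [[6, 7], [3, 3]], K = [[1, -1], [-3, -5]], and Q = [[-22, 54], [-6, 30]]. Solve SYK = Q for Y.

Left-multiply by S⁻¹ and right-multiply by K⁻¹: Y = S⁻¹QK⁻¹.
det S = -3; the adjugate gives S⁻¹ = [[-1, 7/3], [1, -2]].
det K = -8; the adjugate gives K⁻¹ = [[5/8, -1/8], [-3/8, -1/8]].
S⁻¹Q = [[8, 16], [-10, -6]].
Y = (S⁻¹Q)K⁻¹ = [[-1, -3], [-4, 2]].

Y = [[-1, -3], [-4, 2]]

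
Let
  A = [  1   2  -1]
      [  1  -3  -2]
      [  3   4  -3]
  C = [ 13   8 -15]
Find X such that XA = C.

Since A sits to the right of X, X = CA⁻¹.
A has determinant -2; A⁻¹ = [[-17/2, -1, 7/2], [3/2, 0, -1/2], [-13/2, -1, 5/2]].
X = CA⁻¹ = [[13, 8, -15]] · [[-17/2, -1, 7/2], [3/2, 0, -1/2], [-13/2, -1, 5/2]] = [[-1, 2, 4]].

X = [[-1, 2, 4]]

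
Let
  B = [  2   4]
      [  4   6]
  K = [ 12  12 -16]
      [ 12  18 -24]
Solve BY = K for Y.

Y = [[-6, 0, 0], [6, 3, -4]]

Left-multiplying both sides by B⁻¹ gives Y = B⁻¹K.
det B = -4; the adjugate gives B⁻¹ = [[-3/2, 1], [1, -1/2]].
Y = B⁻¹K = [[-3/2, 1], [1, -1/2]] · [[12, 12, -16], [12, 18, -24]] = [[-6, 0, 0], [6, 3, -4]].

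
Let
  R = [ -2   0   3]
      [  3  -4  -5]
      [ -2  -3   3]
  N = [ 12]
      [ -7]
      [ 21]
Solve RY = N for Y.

Left-multiplying both sides by R⁻¹ gives Y = R⁻¹N.
det R = 3; the adjugate gives R⁻¹ = [[-9, -3, 4], [1/3, 0, -1/3], [-17/3, -2, 8/3]].
Y = R⁻¹N = [[-9, -3, 4], [1/3, 0, -1/3], [-17/3, -2, 8/3]] · [[12], [-7], [21]] = [[-3], [-3], [2]].

Y = [[-3], [-3], [2]]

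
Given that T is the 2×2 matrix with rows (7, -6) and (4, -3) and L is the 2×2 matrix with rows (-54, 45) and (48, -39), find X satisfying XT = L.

Since T sits to the right of X, X = LT⁻¹.
det T = 3, so T⁻¹ = [[-1, 2], [-4/3, 7/3]].
X = LT⁻¹ = [[-54, 45], [48, -39]] · [[-1, 2], [-4/3, 7/3]] = [[-6, -3], [4, 5]].

X = [[-6, -3], [4, 5]]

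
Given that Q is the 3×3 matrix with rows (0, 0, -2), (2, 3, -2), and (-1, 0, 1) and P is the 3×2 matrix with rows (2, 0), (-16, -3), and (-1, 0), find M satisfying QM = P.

Since Q multiplies M on the left, M = Q⁻¹P.
Q has determinant -6; Q⁻¹ = [[-1/2, 0, -1], [0, 1/3, 2/3], [-1/2, 0, 0]].
M = Q⁻¹P = [[-1/2, 0, -1], [0, 1/3, 2/3], [-1/2, 0, 0]] · [[2, 0], [-16, -3], [-1, 0]] = [[0, 0], [-6, -1], [-1, 0]].

M = [[0, 0], [-6, -1], [-1, 0]]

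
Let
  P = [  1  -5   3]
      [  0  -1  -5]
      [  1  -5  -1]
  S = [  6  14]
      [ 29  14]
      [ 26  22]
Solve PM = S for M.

M = [[1, 0], [-4, -4], [-5, -2]]

Since P multiplies M on the left, M = P⁻¹S.
det P = 4; the adjugate gives P⁻¹ = [[-6, -5, 7], [-5/4, -1, 5/4], [1/4, 0, -1/4]].
M = P⁻¹S = [[-6, -5, 7], [-5/4, -1, 5/4], [1/4, 0, -1/4]] · [[6, 14], [29, 14], [26, 22]] = [[1, 0], [-4, -4], [-5, -2]].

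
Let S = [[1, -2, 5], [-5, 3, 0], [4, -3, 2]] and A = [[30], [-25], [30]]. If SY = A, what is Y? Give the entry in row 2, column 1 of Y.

S is on the left of Y, so left-multiply by S⁻¹: Y = S⁻¹A.
det S = 1, so S⁻¹ = [[6, -11, -15], [10, -18, -25], [3, -5, -7]].
Y = S⁻¹A = [[6, -11, -15], [10, -18, -25], [3, -5, -7]] · [[30], [-25], [30]] = [[5], [0], [5]].

0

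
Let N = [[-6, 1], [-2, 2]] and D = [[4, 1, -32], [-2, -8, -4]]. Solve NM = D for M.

Left-multiplying both sides by N⁻¹ gives M = N⁻¹D.
det N = -10, so N⁻¹ = [[-1/5, 1/10], [-1/5, 3/5]].
M = N⁻¹D = [[-1/5, 1/10], [-1/5, 3/5]] · [[4, 1, -32], [-2, -8, -4]] = [[-1, -1, 6], [-2, -5, 4]].

M = [[-1, -1, 6], [-2, -5, 4]]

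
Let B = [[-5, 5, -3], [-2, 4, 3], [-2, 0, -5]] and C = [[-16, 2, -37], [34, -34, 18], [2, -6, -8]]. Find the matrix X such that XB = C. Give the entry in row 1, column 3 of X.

5

Right-multiplying both sides by B⁻¹ gives X = CB⁻¹.
B has determinant -4; B⁻¹ = [[5, -25/4, -27/4], [4, -19/4, -21/4], [-2, 5/2, 5/2]].
X = CB⁻¹ = [[-16, 2, -37], [34, -34, 18], [2, -6, -8]] · [[5, -25/4, -27/4], [4, -19/4, -21/4], [-2, 5/2, 5/2]] = [[2, -2, 5], [-2, -6, -6], [2, -4, -2]].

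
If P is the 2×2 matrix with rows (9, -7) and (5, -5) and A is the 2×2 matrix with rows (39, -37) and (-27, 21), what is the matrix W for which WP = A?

W = [[1, 6], [-3, 0]]

Right-multiplying both sides by P⁻¹ gives W = AP⁻¹.
det P = -10, so P⁻¹ = [[1/2, -7/10], [1/2, -9/10]].
W = AP⁻¹ = [[39, -37], [-27, 21]] · [[1/2, -7/10], [1/2, -9/10]] = [[1, 6], [-3, 0]].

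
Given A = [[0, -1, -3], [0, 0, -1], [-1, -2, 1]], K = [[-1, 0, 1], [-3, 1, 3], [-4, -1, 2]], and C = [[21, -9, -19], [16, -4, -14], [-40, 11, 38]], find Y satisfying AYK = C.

Left-multiply by A⁻¹ and right-multiply by K⁻¹: Y = A⁻¹CK⁻¹.
det A = -1, so A⁻¹ = [[2, -7, -1], [-1, 3, 0], [0, -1, 0]].
K has determinant 2; K⁻¹ = [[5/2, -1/2, -1/2], [-3, 1, 0], [7/2, -1/2, -1/2]].
A⁻¹C = [[-30, -1, 22], [27, -3, -23], [-16, 4, 14]].
Y = (A⁻¹C)K⁻¹ = [[5, 3, 4], [-4, -5, -2], [-3, 5, 1]].

Y = [[5, 3, 4], [-4, -5, -2], [-3, 5, 1]]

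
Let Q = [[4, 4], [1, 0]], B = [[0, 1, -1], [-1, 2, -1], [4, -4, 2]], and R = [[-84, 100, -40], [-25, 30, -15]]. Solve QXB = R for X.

X = [[0, 5, -5], [-5, 4, 2]]

Isolating X: multiply by Q⁻¹ from the left and B⁻¹ from the right, so X = Q⁻¹RB⁻¹.
det Q = -4; the adjugate gives Q⁻¹ = [[0, 1], [1/4, -1]].
B has determinant 2; B⁻¹ = [[0, 1, 1/2], [-1, 2, 1/2], [-2, 2, 1/2]].
Q⁻¹R = [[-25, 30, -15], [4, -5, 5]].
X = (Q⁻¹R)B⁻¹ = [[0, 5, -5], [-5, 4, 2]].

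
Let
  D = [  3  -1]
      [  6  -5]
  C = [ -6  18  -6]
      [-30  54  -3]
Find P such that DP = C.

D is on the left of P, so left-multiply by D⁻¹: P = D⁻¹C.
det D = -9; the adjugate gives D⁻¹ = [[5/9, -1/9], [2/3, -1/3]].
P = D⁻¹C = [[5/9, -1/9], [2/3, -1/3]] · [[-6, 18, -6], [-30, 54, -3]] = [[0, 4, -3], [6, -6, -3]].

P = [[0, 4, -3], [6, -6, -3]]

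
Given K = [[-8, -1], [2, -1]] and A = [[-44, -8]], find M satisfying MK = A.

Right-multiplying both sides by K⁻¹ gives M = AK⁻¹.
det K = 10; the adjugate gives K⁻¹ = [[-1/10, 1/10], [-1/5, -4/5]].
M = AK⁻¹ = [[-44, -8]] · [[-1/10, 1/10], [-1/5, -4/5]] = [[6, 2]].

M = [[6, 2]]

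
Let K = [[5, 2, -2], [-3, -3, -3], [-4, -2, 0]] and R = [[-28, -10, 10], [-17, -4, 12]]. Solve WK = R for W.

W = [[-2, -2, 6], [-3, -2, 2]]

K is on the right of W, so right-multiply by K⁻¹: W = RK⁻¹.
K has determinant 6; K⁻¹ = [[-1, 2/3, -2], [2, -4/3, 7/2], [-1, 1/3, -3/2]].
W = RK⁻¹ = [[-28, -10, 10], [-17, -4, 12]] · [[-1, 2/3, -2], [2, -4/3, 7/2], [-1, 1/3, -3/2]] = [[-2, -2, 6], [-3, -2, 2]].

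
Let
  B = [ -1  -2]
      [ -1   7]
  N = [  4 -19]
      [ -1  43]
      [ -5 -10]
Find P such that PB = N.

Since B sits to the right of P, P = NB⁻¹.
det B = -9; the adjugate gives B⁻¹ = [[-7/9, -2/9], [-1/9, 1/9]].
P = NB⁻¹ = [[4, -19], [-1, 43], [-5, -10]] · [[-7/9, -2/9], [-1/9, 1/9]] = [[-1, -3], [-4, 5], [5, 0]].

P = [[-1, -3], [-4, 5], [5, 0]]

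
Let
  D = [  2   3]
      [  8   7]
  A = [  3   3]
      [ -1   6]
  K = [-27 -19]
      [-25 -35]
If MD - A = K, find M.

MD = K + A = [[-24, -16], [-26, -29]].
Right-multiplying both sides by D⁻¹ gives M = (K + A)D⁻¹.
det D = -10, so D⁻¹ = [[-7/10, 3/10], [4/5, -1/5]].
M = (K + A)D⁻¹ = [[4, -4], [-5, -2]].

M = [[4, -4], [-5, -2]]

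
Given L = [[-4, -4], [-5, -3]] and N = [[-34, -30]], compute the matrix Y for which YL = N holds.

Y = [[6, 2]]

L is on the right of Y, so right-multiply by L⁻¹: Y = NL⁻¹.
L has determinant -8; L⁻¹ = [[3/8, -1/2], [-5/8, 1/2]].
Y = NL⁻¹ = [[-34, -30]] · [[3/8, -1/2], [-5/8, 1/2]] = [[6, 2]].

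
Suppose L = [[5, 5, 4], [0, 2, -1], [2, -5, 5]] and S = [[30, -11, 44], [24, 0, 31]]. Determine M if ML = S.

Right-multiplying both sides by L⁻¹ gives M = SL⁻¹.
det L = -1; the adjugate gives L⁻¹ = [[-5, 45, 13], [2, -17, -5], [4, -35, -10]].
M = SL⁻¹ = [[30, -11, 44], [24, 0, 31]] · [[-5, 45, 13], [2, -17, -5], [4, -35, -10]] = [[4, -3, 5], [4, -5, 2]].

M = [[4, -3, 5], [4, -5, 2]]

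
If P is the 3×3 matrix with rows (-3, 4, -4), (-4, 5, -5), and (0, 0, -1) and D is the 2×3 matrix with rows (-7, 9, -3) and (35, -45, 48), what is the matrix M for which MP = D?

M = [[1, 1, -6], [-5, -5, -3]]

P is on the right of M, so right-multiply by P⁻¹: M = DP⁻¹.
det P = -1, so P⁻¹ = [[5, -4, 0], [4, -3, -1], [0, 0, -1]].
M = DP⁻¹ = [[-7, 9, -3], [35, -45, 48]] · [[5, -4, 0], [4, -3, -1], [0, 0, -1]] = [[1, 1, -6], [-5, -5, -3]].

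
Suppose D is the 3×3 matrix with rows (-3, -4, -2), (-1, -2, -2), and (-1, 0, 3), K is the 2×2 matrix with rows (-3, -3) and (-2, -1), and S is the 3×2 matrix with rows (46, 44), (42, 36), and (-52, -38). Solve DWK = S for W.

W = [[-2, -2], [4, 0], [2, 4]]

Left-multiply by D⁻¹ and right-multiply by K⁻¹: W = D⁻¹SK⁻¹.
D has determinant 2; D⁻¹ = [[-3, 6, 2], [5/2, -11/2, -2], [-1, 2, 1]].
det K = -3, so K⁻¹ = [[1/3, -1], [-2/3, 1]].
D⁻¹S = [[10, 8], [-12, -12], [-14, -10]].
W = (D⁻¹S)K⁻¹ = [[-2, -2], [4, 0], [2, 4]].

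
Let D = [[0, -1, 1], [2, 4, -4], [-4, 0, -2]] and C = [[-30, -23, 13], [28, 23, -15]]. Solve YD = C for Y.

Y = [[3, -5, 5], [1, 6, -4]]

Since D sits to the right of Y, Y = CD⁻¹.
D has determinant -4; D⁻¹ = [[2, 1/2, 0], [-5, -1, -1/2], [-4, -1, -1/2]].
Y = CD⁻¹ = [[-30, -23, 13], [28, 23, -15]] · [[2, 1/2, 0], [-5, -1, -1/2], [-4, -1, -1/2]] = [[3, -5, 5], [1, 6, -4]].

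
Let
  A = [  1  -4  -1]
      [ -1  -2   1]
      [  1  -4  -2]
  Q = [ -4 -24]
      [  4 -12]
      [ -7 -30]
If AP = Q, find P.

Since A multiplies P on the left, P = A⁻¹Q.
A has determinant 6; A⁻¹ = [[4/3, -2/3, -1], [-1/6, -1/6, 0], [1, 0, -1]].
P = A⁻¹Q = [[4/3, -2/3, -1], [-1/6, -1/6, 0], [1, 0, -1]] · [[-4, -24], [4, -12], [-7, -30]] = [[-1, 6], [0, 6], [3, 6]].

P = [[-1, 6], [0, 6], [3, 6]]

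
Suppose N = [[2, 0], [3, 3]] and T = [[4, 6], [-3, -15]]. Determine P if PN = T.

P = [[-1, 2], [6, -5]]

Since N sits to the right of P, P = TN⁻¹.
det N = 6; the adjugate gives N⁻¹ = [[1/2, 0], [-1/2, 1/3]].
P = TN⁻¹ = [[4, 6], [-3, -15]] · [[1/2, 0], [-1/2, 1/3]] = [[-1, 2], [6, -5]].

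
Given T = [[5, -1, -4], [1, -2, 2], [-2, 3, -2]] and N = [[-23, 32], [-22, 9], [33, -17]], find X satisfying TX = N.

X = [[-6, 5], [5, -3], [-3, -1]]

Left-multiplying both sides by T⁻¹ gives X = T⁻¹N.
det T = -4, so T⁻¹ = [[1/2, 7/2, 5/2], [1/2, 9/2, 7/2], [1/4, 13/4, 9/4]].
X = T⁻¹N = [[1/2, 7/2, 5/2], [1/2, 9/2, 7/2], [1/4, 13/4, 9/4]] · [[-23, 32], [-22, 9], [33, -17]] = [[-6, 5], [5, -3], [-3, -1]].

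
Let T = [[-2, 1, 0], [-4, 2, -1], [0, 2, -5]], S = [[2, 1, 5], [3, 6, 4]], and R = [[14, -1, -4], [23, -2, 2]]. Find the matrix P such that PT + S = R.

P = [[-4, -1, 2], [-4, -3, 1]]

PT = R − S = [[12, -2, -9], [20, -8, -2]].
Since T sits to the right of P, P = (R − S)T⁻¹.
det T = -4; the adjugate gives T⁻¹ = [[2, -5/4, 1/4], [5, -5/2, 1/2], [2, -1, 0]].
P = (R − S)T⁻¹ = [[-4, -1, 2], [-4, -3, 1]].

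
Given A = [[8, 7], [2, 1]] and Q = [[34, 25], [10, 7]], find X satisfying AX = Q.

X = [[6, 4], [-2, -1]]

A is on the left of X, so left-multiply by A⁻¹: X = A⁻¹Q.
det A = -6; the adjugate gives A⁻¹ = [[-1/6, 7/6], [1/3, -4/3]].
X = A⁻¹Q = [[-1/6, 7/6], [1/3, -4/3]] · [[34, 25], [10, 7]] = [[6, 4], [-2, -1]].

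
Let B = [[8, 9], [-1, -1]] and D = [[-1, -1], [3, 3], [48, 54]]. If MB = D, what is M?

M = [[0, 1], [0, -3], [6, 0]]

B is on the right of M, so right-multiply by B⁻¹: M = DB⁻¹.
det B = 1; the adjugate gives B⁻¹ = [[-1, -9], [1, 8]].
M = DB⁻¹ = [[-1, -1], [3, 3], [48, 54]] · [[-1, -9], [1, 8]] = [[0, 1], [0, -3], [6, 0]].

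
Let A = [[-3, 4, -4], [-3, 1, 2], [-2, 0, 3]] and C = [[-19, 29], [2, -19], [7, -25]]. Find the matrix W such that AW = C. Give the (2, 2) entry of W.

6

Since A multiplies W on the left, W = A⁻¹C.
det A = 3; the adjugate gives A⁻¹ = [[1, -4, 4], [5/3, -17/3, 6], [2/3, -8/3, 3]].
W = A⁻¹C = [[1, -4, 4], [5/3, -17/3, 6], [2/3, -8/3, 3]] · [[-19, 29], [2, -19], [7, -25]] = [[1, 5], [-1, 6], [3, -5]].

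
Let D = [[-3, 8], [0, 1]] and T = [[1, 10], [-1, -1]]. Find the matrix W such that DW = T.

W = [[-3, -6], [-1, -1]]

Since D multiplies W on the left, W = D⁻¹T.
det D = -3, so D⁻¹ = [[-1/3, 8/3], [0, 1]].
W = D⁻¹T = [[-1/3, 8/3], [0, 1]] · [[1, 10], [-1, -1]] = [[-3, -6], [-1, -1]].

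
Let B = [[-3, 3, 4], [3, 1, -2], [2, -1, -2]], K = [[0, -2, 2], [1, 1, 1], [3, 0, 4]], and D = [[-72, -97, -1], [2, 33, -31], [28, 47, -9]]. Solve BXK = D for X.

X = [[-4, 0, -2], [5, -1, -3], [5, 0, -5]]

Left-multiply by B⁻¹ and right-multiply by K⁻¹: X = B⁻¹DK⁻¹.
B has determinant -2; B⁻¹ = [[2, -1, 5], [-1, 1, -3], [5/2, -3/2, 6]].
det K = -4, so K⁻¹ = [[-1, -2, 1], [1/4, 3/2, -1/2], [3/4, 3/2, -1/2]].
B⁻¹D = [[-6, 8, -16], [-10, -11, -3], [-15, -10, -10]].
X = (B⁻¹D)K⁻¹ = [[-4, 0, -2], [5, -1, -3], [5, 0, -5]].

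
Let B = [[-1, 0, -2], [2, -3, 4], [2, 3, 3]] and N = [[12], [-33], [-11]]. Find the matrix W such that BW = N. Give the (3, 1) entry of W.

-4

Since B multiplies W on the left, W = B⁻¹N.
det B = -3; the adjugate gives B⁻¹ = [[7, 2, 2], [-2/3, -1/3, 0], [-4, -1, -1]].
W = B⁻¹N = [[7, 2, 2], [-2/3, -1/3, 0], [-4, -1, -1]] · [[12], [-33], [-11]] = [[-4], [3], [-4]].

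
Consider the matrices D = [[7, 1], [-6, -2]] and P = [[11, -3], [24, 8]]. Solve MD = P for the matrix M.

D is on the right of M, so right-multiply by D⁻¹: M = PD⁻¹.
det D = -8; the adjugate gives D⁻¹ = [[1/4, 1/8], [-3/4, -7/8]].
M = PD⁻¹ = [[11, -3], [24, 8]] · [[1/4, 1/8], [-3/4, -7/8]] = [[5, 4], [0, -4]].

M = [[5, 4], [0, -4]]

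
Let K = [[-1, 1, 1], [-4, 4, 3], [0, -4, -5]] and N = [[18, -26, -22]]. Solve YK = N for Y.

K is on the right of Y, so right-multiply by K⁻¹: Y = NK⁻¹.
det K = 4; the adjugate gives K⁻¹ = [[-2, 1/4, -1/4], [-5, 5/4, -1/4], [4, -1, 0]].
Y = NK⁻¹ = [[18, -26, -22]] · [[-2, 1/4, -1/4], [-5, 5/4, -1/4], [4, -1, 0]] = [[6, -6, 2]].

Y = [[6, -6, 2]]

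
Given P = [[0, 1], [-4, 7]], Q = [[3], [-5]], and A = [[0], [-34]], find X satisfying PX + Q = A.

X = [[2], [-3]]

PX = A − Q = [[-3], [-29]].
P is on the left of X, so left-multiply by P⁻¹: X = P⁻¹(A − Q).
P has determinant 4; P⁻¹ = [[7/4, -1/4], [1, 0]].
X = P⁻¹(A − Q) = [[2], [-3]].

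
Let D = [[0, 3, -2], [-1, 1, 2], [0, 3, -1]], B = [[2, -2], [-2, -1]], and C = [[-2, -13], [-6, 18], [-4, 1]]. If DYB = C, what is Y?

Left-multiply by D⁻¹ and right-multiply by B⁻¹: Y = D⁻¹CB⁻¹.
D has determinant 3; D⁻¹ = [[-7/3, -1, 8/3], [-1/3, 0, 2/3], [-1, 0, 1]].
det B = -6, so B⁻¹ = [[1/6, -1/3], [-1/3, -1/3]].
D⁻¹C = [[0, 15], [-2, 5], [-2, 14]].
Y = (D⁻¹C)B⁻¹ = [[-5, -5], [-2, -1], [-5, -4]].

Y = [[-5, -5], [-2, -1], [-5, -4]]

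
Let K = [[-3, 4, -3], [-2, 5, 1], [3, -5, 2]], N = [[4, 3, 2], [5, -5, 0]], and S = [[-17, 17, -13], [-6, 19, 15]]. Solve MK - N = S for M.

MK = S + N = [[-13, 20, -11], [-1, 14, 15]].
Right-multiplying both sides by K⁻¹ gives M = (S + N)K⁻¹.
det K = -2, so K⁻¹ = [[-15/2, -7/2, -19/2], [-7/2, -3/2, -9/2], [5/2, 3/2, 7/2]].
M = (S + N)K⁻¹ = [[0, -1, -5], [-4, 5, -1]].

M = [[0, -1, -5], [-4, 5, -1]]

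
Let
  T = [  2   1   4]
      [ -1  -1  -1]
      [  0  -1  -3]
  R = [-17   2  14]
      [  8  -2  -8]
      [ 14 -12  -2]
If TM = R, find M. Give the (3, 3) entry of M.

Since T multiplies M on the left, M = T⁻¹R.
det T = 5, so T⁻¹ = [[2/5, -1/5, 3/5], [-3/5, -6/5, -2/5], [1/5, 2/5, -1/5]].
M = T⁻¹R = [[2/5, -1/5, 3/5], [-3/5, -6/5, -2/5], [1/5, 2/5, -1/5]] · [[-17, 2, 14], [8, -2, -8], [14, -12, -2]] = [[0, -6, 6], [-5, 6, 2], [-3, 2, 0]].

0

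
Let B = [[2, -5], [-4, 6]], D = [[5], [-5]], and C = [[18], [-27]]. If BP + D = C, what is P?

BP = C − D = [[13], [-22]].
B is on the left of P, so left-multiply by B⁻¹: P = B⁻¹(C − D).
det B = -8, so B⁻¹ = [[-3/4, -5/8], [-1/2, -1/4]].
P = B⁻¹(C − D) = [[4], [-1]].

P = [[4], [-1]]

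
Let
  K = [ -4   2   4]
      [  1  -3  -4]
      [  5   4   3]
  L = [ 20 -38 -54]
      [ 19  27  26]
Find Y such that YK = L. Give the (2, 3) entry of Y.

Right-multiplying both sides by K⁻¹ gives Y = LK⁻¹.
det K = 2; the adjugate gives K⁻¹ = [[7/2, 5, 2], [-23/2, -16, -6], [19/2, 13, 5]].
Y = LK⁻¹ = [[20, -38, -54], [19, 27, 26]] · [[7/2, 5, 2], [-23/2, -16, -6], [19/2, 13, 5]] = [[-6, 6, -2], [3, 1, 6]].

6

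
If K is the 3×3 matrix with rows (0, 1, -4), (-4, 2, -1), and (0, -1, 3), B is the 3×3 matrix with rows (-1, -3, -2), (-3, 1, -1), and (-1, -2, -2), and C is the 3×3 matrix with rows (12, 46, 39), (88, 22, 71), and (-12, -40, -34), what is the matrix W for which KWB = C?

W = [[-4, 5, 5], [-5, -1, -4], [-1, -1, 4]]

W = K⁻¹CB⁻¹ (apply K⁻¹ on the left and B⁻¹ on the right).
K has determinant -4; K⁻¹ = [[-5/4, -1/4, -7/4], [-3, 0, -4], [-1, 0, -1]].
B has determinant 5; B⁻¹ = [[-4/5, -2/5, 1], [-1, 0, 1], [7/5, 1/5, -2]].
K⁻¹C = [[-16, 7, -7], [12, 22, 19], [0, -6, -5]].
W = (K⁻¹C)B⁻¹ = [[-4, 5, 5], [-5, -1, -4], [-1, -1, 4]].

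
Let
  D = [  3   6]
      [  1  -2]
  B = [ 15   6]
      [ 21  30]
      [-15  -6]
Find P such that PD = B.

P = [[3, 6], [6, 3], [-3, -6]]

Right-multiplying both sides by D⁻¹ gives P = BD⁻¹.
det D = -12, so D⁻¹ = [[1/6, 1/2], [1/12, -1/4]].
P = BD⁻¹ = [[15, 6], [21, 30], [-15, -6]] · [[1/6, 1/2], [1/12, -1/4]] = [[3, 6], [6, 3], [-3, -6]].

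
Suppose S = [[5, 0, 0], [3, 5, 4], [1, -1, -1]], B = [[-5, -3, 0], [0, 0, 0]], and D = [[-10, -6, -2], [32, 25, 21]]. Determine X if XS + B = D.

XS = D − B = [[-5, -3, -2], [32, 25, 21]].
Right-multiplying both sides by S⁻¹ gives X = (D − B)S⁻¹.
S has determinant -5; S⁻¹ = [[1/5, 0, 0], [-7/5, 1, 4], [8/5, -1, -5]].
X = (D − B)S⁻¹ = [[0, -1, -2], [5, 4, -5]].

X = [[0, -1, -2], [5, 4, -5]]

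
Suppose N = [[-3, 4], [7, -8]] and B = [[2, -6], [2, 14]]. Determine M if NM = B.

Since N multiplies M on the left, M = N⁻¹B.
det N = -4; the adjugate gives N⁻¹ = [[2, 1], [7/4, 3/4]].
M = N⁻¹B = [[2, 1], [7/4, 3/4]] · [[2, -6], [2, 14]] = [[6, 2], [5, 0]].

M = [[6, 2], [5, 0]]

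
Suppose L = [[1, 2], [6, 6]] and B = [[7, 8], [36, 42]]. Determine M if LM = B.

M = [[5, 6], [1, 1]]

L is on the left of M, so left-multiply by L⁻¹: M = L⁻¹B.
det L = -6; the adjugate gives L⁻¹ = [[-1, 1/3], [1, -1/6]].
M = L⁻¹B = [[-1, 1/3], [1, -1/6]] · [[7, 8], [36, 42]] = [[5, 6], [1, 1]].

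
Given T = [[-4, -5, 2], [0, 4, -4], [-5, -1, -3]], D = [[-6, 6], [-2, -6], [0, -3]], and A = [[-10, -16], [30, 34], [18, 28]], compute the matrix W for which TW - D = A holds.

TW = A + D = [[-16, -10], [28, 28], [18, 25]].
Since T multiplies W on the left, W = T⁻¹(A + D).
T has determinant 4; T⁻¹ = [[-4, -17/4, 3], [5, 11/2, -4], [5, 21/4, -4]].
W = T⁻¹(A + D) = [[-1, -4], [2, 4], [-5, -3]].

W = [[-1, -4], [2, 4], [-5, -3]]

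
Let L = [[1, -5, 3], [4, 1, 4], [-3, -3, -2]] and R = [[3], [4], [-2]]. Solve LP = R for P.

Left-multiplying both sides by L⁻¹ gives P = L⁻¹R.
det L = 3, so L⁻¹ = [[10/3, -19/3, -23/3], [-4/3, 7/3, 8/3], [-3, 6, 7]].
P = L⁻¹R = [[10/3, -19/3, -23/3], [-4/3, 7/3, 8/3], [-3, 6, 7]] · [[3], [4], [-2]] = [[0], [0], [1]].

P = [[0], [0], [1]]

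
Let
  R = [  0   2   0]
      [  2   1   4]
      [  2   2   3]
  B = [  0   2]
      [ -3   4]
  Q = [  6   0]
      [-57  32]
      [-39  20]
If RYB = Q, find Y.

Y = R⁻¹QB⁻¹ (apply R⁻¹ on the left and B⁻¹ on the right).
R has determinant 4; R⁻¹ = [[-5/4, -3/2, 2], [1/2, 0, 0], [1/2, 1, -1]].
det B = 6; the adjugate gives B⁻¹ = [[2/3, -1/3], [1/2, 0]].
R⁻¹Q = [[0, -8], [3, 0], [-15, 12]].
Y = (R⁻¹Q)B⁻¹ = [[-4, 0], [2, -1], [-4, 5]].

Y = [[-4, 0], [2, -1], [-4, 5]]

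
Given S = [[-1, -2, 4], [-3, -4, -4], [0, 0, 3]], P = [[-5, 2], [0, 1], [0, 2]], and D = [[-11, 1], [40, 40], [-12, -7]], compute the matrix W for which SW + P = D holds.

W = [[-4, -5], [-3, -3], [-4, -3]]

SW = D − P = [[-6, -1], [40, 39], [-12, -9]].
Since S multiplies W on the left, W = S⁻¹(D − P).
S has determinant -6; S⁻¹ = [[2, -1, -4], [-3/2, 1/2, 8/3], [0, 0, 1/3]].
W = S⁻¹(D − P) = [[-4, -5], [-3, -3], [-4, -3]].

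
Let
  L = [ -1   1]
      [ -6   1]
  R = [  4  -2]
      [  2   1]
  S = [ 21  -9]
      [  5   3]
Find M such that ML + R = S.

ML = S − R = [[17, -7], [3, 2]].
Right-multiplying both sides by L⁻¹ gives M = (S − R)L⁻¹.
det L = 5; the adjugate gives L⁻¹ = [[1/5, -1/5], [6/5, -1/5]].
M = (S − R)L⁻¹ = [[-5, -2], [3, -1]].

M = [[-5, -2], [3, -1]]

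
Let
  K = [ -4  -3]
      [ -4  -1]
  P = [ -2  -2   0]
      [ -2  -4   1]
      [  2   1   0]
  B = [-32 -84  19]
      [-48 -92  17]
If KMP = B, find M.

M = [[-5, -4, -2], [3, -1, -2]]

Isolating M: multiply by K⁻¹ from the left and P⁻¹ from the right, so M = K⁻¹BP⁻¹.
det K = -8, so K⁻¹ = [[1/8, -3/8], [-1/2, 1/2]].
P has determinant -2; P⁻¹ = [[1/2, 0, 1], [-1, 0, -1], [-3, 1, -2]].
K⁻¹B = [[14, 24, -4], [-8, -4, -1]].
M = (K⁻¹B)P⁻¹ = [[-5, -4, -2], [3, -1, -2]].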